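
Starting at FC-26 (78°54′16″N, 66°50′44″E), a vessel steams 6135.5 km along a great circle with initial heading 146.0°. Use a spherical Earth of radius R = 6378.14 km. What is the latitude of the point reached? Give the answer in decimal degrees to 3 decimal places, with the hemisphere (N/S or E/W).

25.490°N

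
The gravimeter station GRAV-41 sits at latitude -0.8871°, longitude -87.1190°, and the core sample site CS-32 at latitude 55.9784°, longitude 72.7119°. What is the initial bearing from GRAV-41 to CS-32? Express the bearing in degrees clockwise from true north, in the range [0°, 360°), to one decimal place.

13.2°

Δλ = 159.8309°
y = sin Δλ · cos φ₂ = 0.192913
x = cos φ₁ sin φ₂ − sin φ₁ cos φ₂ cos Δλ = 0.820596
θ = atan2(y, x) = 13.2294° → 13.2294° (mod 360°)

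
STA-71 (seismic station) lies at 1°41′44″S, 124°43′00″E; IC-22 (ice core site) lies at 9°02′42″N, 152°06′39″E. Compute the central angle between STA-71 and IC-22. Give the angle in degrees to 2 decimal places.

29.33°

STA-71: φ = -1.69556°, λ = +124.71667°
IC-22: φ = +9.04500°, λ = +152.11083°
Δφ = 10.7406°,  Δλ = 27.3942°
a = sin²(Δφ/2) + cos φ₁ cos φ₂ sin²(Δλ/2) = 0.064107
c = 2·arcsin(√a) = 0.511959 rad = 29.3331°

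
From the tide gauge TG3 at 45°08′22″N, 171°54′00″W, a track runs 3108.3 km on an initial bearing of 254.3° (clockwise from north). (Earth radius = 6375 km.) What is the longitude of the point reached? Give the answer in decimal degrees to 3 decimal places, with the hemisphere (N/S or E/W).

155.786°E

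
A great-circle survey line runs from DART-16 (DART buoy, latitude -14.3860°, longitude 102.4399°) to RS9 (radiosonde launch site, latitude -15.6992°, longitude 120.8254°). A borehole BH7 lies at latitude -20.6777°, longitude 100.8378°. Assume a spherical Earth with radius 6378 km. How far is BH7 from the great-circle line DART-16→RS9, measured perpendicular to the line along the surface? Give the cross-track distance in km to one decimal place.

δ₁₃ = central angle DART-16→BH7 = 0.112997 rad  (haversine)
θ₁₃ = bearing DART-16→BH7 = 193.414°,  θ₁₂ = bearing DART-16→RS9 = 96.599°
dₓₜ = R·arcsin(sin δ₁₃ · sin(θ₁₃ − θ₁₂)) = 6378·arcsin(0.11276·sin(96.815°)) = 715.584 km
|dₓₜ| = 715.584 km

715.6 km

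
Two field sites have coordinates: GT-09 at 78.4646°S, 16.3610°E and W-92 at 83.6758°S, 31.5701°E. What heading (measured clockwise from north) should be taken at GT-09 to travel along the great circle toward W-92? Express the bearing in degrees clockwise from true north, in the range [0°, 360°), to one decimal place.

163.0°

Δλ = 15.2091°
y = sin Δλ · cos φ₂ = 0.028898
x = cos φ₁ sin φ₂ − sin φ₁ cos φ₂ cos Δλ = -0.094607
θ = atan2(y, x) = 163.0146° → 163.0146° (mod 360°)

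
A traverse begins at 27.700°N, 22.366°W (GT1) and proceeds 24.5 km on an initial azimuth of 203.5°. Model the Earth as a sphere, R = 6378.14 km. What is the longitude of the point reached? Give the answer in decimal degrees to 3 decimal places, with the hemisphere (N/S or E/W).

22.465°W

δ = d/R = 24.5/6378.14 = 0.003841 rad
φ₂ = arcsin(sin φ₁ cos δ + cos φ₁ sin δ cos θ)
   = arcsin(0.46484·0.99999 + 0.88539·0.00384·-0.91706) = 27.49813°
λ₂ = λ₁ + atan2(sin θ sin δ cos φ₁, cos δ − sin φ₁ sin φ₂) = -22.46494°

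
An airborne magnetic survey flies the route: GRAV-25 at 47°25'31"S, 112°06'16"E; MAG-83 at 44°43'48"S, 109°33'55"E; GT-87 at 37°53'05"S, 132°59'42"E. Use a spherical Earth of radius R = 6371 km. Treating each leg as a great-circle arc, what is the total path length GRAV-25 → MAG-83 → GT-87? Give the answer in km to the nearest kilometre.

2449 km

GRAV-25: φ = -47.42528°, λ = +112.10444°
MAG-83: φ = -44.73000°, λ = +109.56528°
GT-87: φ = -37.88472°, λ = +132.99500°
GRAV-25→MAG-83: c = 0.056188 rad, d = 357.98 km
MAG-83→GT-87: c = 0.328149 rad, d = 2090.64 km
Total = 357.98 + 2090.64 = 2448.61 km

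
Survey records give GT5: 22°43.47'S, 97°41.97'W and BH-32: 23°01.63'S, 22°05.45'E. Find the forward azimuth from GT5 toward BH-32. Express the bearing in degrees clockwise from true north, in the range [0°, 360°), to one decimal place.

123.9°

GT5: φ = -22.72450°, λ = -97.69950°
BH-32: φ = -23.02717°, λ = +22.09083°
Δλ = 119.7903°
y = sin Δλ · cos φ₂ = 0.798699
x = cos φ₁ sin φ₂ − sin φ₁ cos φ₂ cos Δλ = -0.537434
θ = atan2(y, x) = 123.9361° → 123.9361° (mod 360°)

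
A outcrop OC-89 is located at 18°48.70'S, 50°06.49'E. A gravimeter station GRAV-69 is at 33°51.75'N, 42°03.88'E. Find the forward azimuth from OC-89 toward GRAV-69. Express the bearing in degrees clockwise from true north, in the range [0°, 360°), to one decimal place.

351.7°

OC-89: φ = -18.81167°, λ = +50.10817°
GRAV-69: φ = +33.86250°, λ = +42.06467°
Δλ = -8.0435°
y = sin Δλ · cos φ₂ = -0.116190
x = cos φ₁ sin φ₂ − sin φ₁ cos φ₂ cos Δλ = 0.792566
θ = atan2(y, x) = -8.3402° → 351.6598° (mod 360°)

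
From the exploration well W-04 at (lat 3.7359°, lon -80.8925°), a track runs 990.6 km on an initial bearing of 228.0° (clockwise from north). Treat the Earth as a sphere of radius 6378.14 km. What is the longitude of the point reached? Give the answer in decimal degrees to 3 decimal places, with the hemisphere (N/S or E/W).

δ = d/R = 990.6/6378.14 = 0.155312 rad
φ₂ = arcsin(sin φ₁ cos δ + cos φ₁ sin δ cos θ)
   = arcsin(0.06516·0.98796 + 0.99787·0.15469·-0.66913) = -2.23013°
λ₂ = λ₁ + atan2(sin θ sin δ cos φ₁, cos δ − sin φ₁ sin φ₂) = -87.49859°

87.499°W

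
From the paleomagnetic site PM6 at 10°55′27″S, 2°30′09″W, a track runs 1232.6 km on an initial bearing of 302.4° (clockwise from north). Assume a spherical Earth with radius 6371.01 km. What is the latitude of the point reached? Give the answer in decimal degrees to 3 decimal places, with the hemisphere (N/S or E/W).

4.866°S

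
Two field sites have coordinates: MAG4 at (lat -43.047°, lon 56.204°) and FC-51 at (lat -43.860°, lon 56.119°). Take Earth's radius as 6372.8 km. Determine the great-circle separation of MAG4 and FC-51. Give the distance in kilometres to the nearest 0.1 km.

90.7 km

Δφ = -0.8130°,  Δλ = -0.0850°
a = sin²(Δφ/2) + cos φ₁ cos φ₂ sin²(Δλ/2) = 0.000051
c = 2·arcsin(√a) = 0.014230 rad = 0.8153°
d = R·c = 6372.8 × 0.014230 = 90.7 km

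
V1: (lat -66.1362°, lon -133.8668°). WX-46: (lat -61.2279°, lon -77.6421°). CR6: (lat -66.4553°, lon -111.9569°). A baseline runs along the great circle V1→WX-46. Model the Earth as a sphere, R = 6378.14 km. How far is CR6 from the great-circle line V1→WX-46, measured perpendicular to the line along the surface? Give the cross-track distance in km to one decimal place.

55.3 km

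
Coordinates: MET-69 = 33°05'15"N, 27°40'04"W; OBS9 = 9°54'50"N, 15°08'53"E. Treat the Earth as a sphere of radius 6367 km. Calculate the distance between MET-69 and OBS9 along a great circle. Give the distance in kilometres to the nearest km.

5070 km

MET-69: φ = +33.08750°, λ = -27.66778°
OBS9: φ = +9.91389°, λ = +15.14806°
Δφ = -23.1736°,  Δλ = 42.8158°
a = sin²(Δφ/2) + cos φ₁ cos φ₂ sin²(Δλ/2) = 0.150299
c = 2·arcsin(√a) = 0.796236 rad = 45.6210°
d = R·c = 6367 × 0.796236 = 5069.6 km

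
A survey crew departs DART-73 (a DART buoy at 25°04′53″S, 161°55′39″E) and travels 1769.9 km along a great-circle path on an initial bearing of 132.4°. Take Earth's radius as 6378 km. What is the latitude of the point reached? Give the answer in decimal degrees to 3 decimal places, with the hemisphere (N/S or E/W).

DART-73: φ = -25.08139°, λ = +161.92750°
δ = d/R = 1769.9/6378 = 0.277501 rad
φ₂ = arcsin(sin φ₁ cos δ + cos φ₁ sin δ cos θ)
   = arcsin(-0.42391·0.96174 + 0.90571·0.27395·-0.67430) = -35.09939°
λ₂ = λ₁ + atan2(sin θ sin δ cos φ₁, cos δ − sin φ₁ sin φ₂) = 176.24328°

35.099°S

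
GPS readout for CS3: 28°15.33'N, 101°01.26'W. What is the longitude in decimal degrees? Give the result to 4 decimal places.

101° + 1.26′/60 = 101 + 0.02100 = 101.0210°

101.0210°W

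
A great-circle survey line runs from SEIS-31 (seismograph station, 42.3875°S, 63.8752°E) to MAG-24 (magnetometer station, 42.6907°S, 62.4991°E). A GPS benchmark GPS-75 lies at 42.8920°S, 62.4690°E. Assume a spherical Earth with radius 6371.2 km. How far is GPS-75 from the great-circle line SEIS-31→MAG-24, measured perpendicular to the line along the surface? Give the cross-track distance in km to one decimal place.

δ₁₃ = central angle SEIS-31→GPS-75 = 0.020087 rad  (haversine)
θ₁₃ = bearing SEIS-31→GPS-75 = 243.526°,  θ₁₂ = bearing SEIS-31→MAG-24 = 252.887°
dₓₜ = R·arcsin(sin δ₁₃ · sin(θ₁₃ − θ₁₂)) = 6371.2·arcsin(0.02009·sin(-9.361°)) = -20.814 km
|dₓₜ| = 20.814 km

20.8 km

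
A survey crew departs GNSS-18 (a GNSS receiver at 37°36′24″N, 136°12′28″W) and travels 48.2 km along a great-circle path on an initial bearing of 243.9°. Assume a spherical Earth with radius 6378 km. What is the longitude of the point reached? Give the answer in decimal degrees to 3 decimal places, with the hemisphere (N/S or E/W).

136.697°W

GNSS-18: φ = +37.60667°, λ = -136.20778°
δ = d/R = 48.2/6378 = 0.007557 rad
φ₂ = arcsin(sin φ₁ cos δ + cos φ₁ sin δ cos θ)
   = arcsin(0.61024·0.99997 + 0.79222·0.00756·-0.43994) = 37.41516°
λ₂ = λ₁ + atan2(sin θ sin δ cos φ₁, cos δ − sin φ₁ sin φ₂) = -136.69735°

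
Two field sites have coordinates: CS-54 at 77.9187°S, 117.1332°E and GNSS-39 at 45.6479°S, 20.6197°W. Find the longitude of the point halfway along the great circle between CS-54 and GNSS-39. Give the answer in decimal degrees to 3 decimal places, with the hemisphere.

6.120°W

Bx = cos φ₂ cos Δλ = -0.517485,  By = cos φ₂ sin Δλ = -0.470002
φₘ = atan2(sin φ₁ + sin φ₂, √((cos φ₁ + Bx)² + By²)) = -71.63424°
λₘ = λ₁ + atan2(By, cos φ₁ + Bx) = -6.12008°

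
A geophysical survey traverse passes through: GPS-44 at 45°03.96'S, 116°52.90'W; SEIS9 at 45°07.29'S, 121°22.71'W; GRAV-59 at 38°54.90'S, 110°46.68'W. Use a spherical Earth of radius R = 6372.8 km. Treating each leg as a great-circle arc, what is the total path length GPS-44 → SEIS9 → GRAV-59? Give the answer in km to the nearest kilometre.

GPS-44: φ = -45.06600°, λ = -116.88167°
SEIS9: φ = -45.12150°, λ = -121.37850°
GRAV-59: φ = -38.91500°, λ = -110.77800°
GPS-44→SEIS9: c = 0.055407 rad, d = 353.10 km
SEIS9→GRAV-59: c = 0.174756 rad, d = 1113.68 km
Total = 353.10 + 1113.68 = 1466.78 km

1467 km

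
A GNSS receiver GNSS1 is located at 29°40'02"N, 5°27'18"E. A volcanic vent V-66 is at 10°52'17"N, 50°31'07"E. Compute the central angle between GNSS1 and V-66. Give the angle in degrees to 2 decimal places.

GNSS1: φ = +29.66722°, λ = +5.45500°
V-66: φ = +10.87139°, λ = +50.51861°
Δφ = -18.7958°,  Δλ = 45.0636°
a = sin²(Δφ/2) + cos φ₁ cos φ₂ sin²(Δλ/2) = 0.151965
c = 2·arcsin(√a) = 0.800886 rad = 45.8874°

45.89°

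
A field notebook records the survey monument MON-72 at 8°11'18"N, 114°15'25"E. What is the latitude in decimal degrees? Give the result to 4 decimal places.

8.1883°N

8° + 11′/60 + 18″/3600 = 8 + 0.18333 + 0.00500 = 8.1883°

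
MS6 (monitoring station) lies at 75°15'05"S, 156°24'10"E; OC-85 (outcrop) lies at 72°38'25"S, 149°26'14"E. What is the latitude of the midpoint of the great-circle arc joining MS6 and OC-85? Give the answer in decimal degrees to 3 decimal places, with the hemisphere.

73.974°S

MS6: φ = -75.25139°, λ = +156.40278°
OC-85: φ = -72.64028°, λ = +149.43722°
Bx = cos φ₂ cos Δλ = 0.296168,  By = cos φ₂ sin Δλ = -0.036184
φₘ = atan2(sin φ₁ + sin φ₂, √((cos φ₁ + Bx)² + By²)) = -73.97378°
λₘ = λ₁ + atan2(By, cos φ₁ + Bx) = 152.64384°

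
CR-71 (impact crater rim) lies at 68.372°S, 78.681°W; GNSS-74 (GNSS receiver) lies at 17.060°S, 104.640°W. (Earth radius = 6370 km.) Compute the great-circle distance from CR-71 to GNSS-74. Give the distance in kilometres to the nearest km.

5990 km

Δφ = 51.3120°,  Δλ = -25.9590°
a = sin²(Δφ/2) + cos φ₁ cos φ₂ sin²(Δλ/2) = 0.205236
c = 2·arcsin(√a) = 0.940321 rad = 53.8764°
d = R·c = 6370 × 0.940321 = 5989.8 km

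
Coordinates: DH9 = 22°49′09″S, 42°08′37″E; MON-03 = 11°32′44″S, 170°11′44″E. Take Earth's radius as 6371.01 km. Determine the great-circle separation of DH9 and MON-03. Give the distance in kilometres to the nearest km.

13190 km

DH9: φ = -22.81917°, λ = +42.14361°
MON-03: φ = -11.54556°, λ = +170.19556°
Δφ = 11.2736°,  Δλ = 128.0519°
a = sin²(Δφ/2) + cos φ₁ cos φ₂ sin²(Δλ/2) = 0.739508
c = 2·arcsin(√a) = 2.070330 rad = 118.6212°
d = R·c = 6371.01 × 2.070330 = 13190.1 km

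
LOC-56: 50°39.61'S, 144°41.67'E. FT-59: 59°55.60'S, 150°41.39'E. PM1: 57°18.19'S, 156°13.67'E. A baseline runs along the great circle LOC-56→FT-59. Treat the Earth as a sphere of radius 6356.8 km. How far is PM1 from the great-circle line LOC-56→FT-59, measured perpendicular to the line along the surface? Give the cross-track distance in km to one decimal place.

LOC-56: φ = -50.66017°, λ = +144.69450°
FT-59: φ = -59.92667°, λ = +150.68983°
PM1: φ = -57.30317°, λ = +156.22783°
δ₁₃ = central angle LOC-56→PM1 = 0.165283 rad  (haversine)
θ₁₃ = bearing LOC-56→PM1 = 138.971°,  θ₁₂ = bearing LOC-56→FT-59 = 162.213°
dₓₜ = R·arcsin(sin δ₁₃ · sin(θ₁₃ − θ₁₂)) = 6356.8·arcsin(0.16453·sin(-23.242°)) = -413.020 km
|dₓₜ| = 413.020 km

413.0 km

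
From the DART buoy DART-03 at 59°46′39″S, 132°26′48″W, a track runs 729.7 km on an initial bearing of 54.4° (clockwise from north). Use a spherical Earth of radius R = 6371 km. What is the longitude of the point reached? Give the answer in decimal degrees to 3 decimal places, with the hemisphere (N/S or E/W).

DART-03: φ = -59.77750°, λ = -132.44667°
δ = d/R = 729.7/6371 = 0.114535 rad
φ₂ = arcsin(sin φ₁ cos δ + cos φ₁ sin δ cos θ)
   = arcsin(-0.86408·0.99345 + 0.50336·0.11428·0.58212) = -55.58125°
λ₂ = λ₁ + atan2(sin θ sin δ cos φ₁, cos δ − sin φ₁ sin φ₂) = -122.98431°

122.984°W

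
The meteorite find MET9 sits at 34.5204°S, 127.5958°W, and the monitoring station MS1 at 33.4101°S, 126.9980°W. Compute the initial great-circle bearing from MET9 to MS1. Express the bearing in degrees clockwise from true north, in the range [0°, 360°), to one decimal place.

24.2°

Δλ = 0.5978°
y = sin Δλ · cos φ₂ = 0.008709
x = cos φ₁ sin φ₂ − sin φ₁ cos φ₂ cos Δλ = 0.019351
θ = atan2(y, x) = 24.2305° → 24.2305° (mod 360°)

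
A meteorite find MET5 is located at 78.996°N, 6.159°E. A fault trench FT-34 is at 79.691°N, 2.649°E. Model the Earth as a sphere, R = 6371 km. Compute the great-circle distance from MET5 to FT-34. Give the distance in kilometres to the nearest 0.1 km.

105.7 km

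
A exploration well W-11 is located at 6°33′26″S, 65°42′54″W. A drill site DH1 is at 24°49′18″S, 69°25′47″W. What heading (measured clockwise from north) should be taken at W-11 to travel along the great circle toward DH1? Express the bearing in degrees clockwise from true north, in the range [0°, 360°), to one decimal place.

W-11: φ = -6.55722°, λ = -65.71500°
DH1: φ = -24.82167°, λ = -69.42972°
Δλ = -3.7147°
y = sin Δλ · cos φ₂ = -0.058803
x = cos φ₁ sin φ₂ − sin φ₁ cos φ₂ cos Δλ = -0.313621
θ = atan2(y, x) = -169.3804° → 190.6196° (mod 360°)

190.6°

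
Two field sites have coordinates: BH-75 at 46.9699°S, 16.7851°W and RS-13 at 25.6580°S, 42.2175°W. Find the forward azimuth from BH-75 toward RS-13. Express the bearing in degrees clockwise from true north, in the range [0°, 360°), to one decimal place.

307.7°

Δλ = -25.4324°
y = sin Δλ · cos φ₂ = -0.387100
x = cos φ₁ sin φ₂ − sin φ₁ cos φ₂ cos Δλ = 0.299591
θ = atan2(y, x) = -52.2624° → 307.7376° (mod 360°)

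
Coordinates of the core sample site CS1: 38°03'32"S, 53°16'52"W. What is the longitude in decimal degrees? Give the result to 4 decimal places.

53° + 16′/60 + 52″/3600 = 53 + 0.26667 + 0.01444 = 53.2811°

53.2811°W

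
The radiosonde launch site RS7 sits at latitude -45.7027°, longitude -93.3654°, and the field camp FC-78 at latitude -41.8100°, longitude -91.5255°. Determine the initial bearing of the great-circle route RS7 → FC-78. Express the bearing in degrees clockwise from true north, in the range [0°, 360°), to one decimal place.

19.5°

Δλ = 1.8399°
y = sin Δλ · cos φ₂ = 0.023931
x = cos φ₁ sin φ₂ − sin φ₁ cos φ₂ cos Δλ = 0.067613
θ = atan2(y, x) = 19.4910° → 19.4910° (mod 360°)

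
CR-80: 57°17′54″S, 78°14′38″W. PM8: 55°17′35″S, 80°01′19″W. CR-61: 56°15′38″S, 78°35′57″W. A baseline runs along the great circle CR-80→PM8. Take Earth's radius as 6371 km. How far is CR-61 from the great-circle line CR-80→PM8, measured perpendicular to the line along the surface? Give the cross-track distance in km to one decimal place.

32.7 km

CR-80: φ = -57.29833°, λ = -78.24389°
PM8: φ = -55.29306°, λ = -80.02194°
CR-61: φ = -56.26056°, λ = -78.59917°
δ₁₃ = central angle CR-80→CR-61 = 0.018428 rad  (haversine)
θ₁₃ = bearing CR-80→CR-61 = 349.228°,  θ₁₂ = bearing CR-80→PM8 = 333.059°
dₓₜ = R·arcsin(sin δ₁₃ · sin(θ₁₃ − θ₁₂)) = 6371·arcsin(0.01843·sin(16.170°)) = 32.694 km
|dₓₜ| = 32.694 km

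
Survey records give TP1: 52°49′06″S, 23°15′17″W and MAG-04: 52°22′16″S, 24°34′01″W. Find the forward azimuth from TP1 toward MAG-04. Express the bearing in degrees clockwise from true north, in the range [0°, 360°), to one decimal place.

TP1: φ = -52.81833°, λ = -23.25472°
MAG-04: φ = -52.37111°, λ = -24.56694°
Δλ = -1.3122°
y = sin Δλ · cos φ₂ = -0.013982
x = cos φ₁ sin φ₂ − sin φ₁ cos φ₂ cos Δλ = 0.007678
θ = atan2(y, x) = -61.2275° → 298.7725° (mod 360°)

298.8°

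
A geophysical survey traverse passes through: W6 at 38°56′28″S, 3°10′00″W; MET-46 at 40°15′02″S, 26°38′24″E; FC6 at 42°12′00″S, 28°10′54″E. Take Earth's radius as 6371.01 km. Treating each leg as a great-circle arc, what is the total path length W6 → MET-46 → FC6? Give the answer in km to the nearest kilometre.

W6: φ = -38.94111°, λ = -3.16667°
MET-46: φ = -40.25056°, λ = +26.64000°
FC6: φ = -42.20000°, λ = +28.18167°
W6→MET-46: c = 0.399628 rad, d = 2546.03 km
MET-46→FC6: c = 0.039586 rad, d = 252.20 km
Total = 2546.03 + 252.20 = 2798.24 km

2798 km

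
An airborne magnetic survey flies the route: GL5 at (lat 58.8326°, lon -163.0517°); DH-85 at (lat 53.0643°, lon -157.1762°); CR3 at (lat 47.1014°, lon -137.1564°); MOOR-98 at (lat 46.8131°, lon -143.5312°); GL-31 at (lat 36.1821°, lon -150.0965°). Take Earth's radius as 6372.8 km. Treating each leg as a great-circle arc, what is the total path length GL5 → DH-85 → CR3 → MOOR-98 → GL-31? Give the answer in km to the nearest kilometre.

4093 km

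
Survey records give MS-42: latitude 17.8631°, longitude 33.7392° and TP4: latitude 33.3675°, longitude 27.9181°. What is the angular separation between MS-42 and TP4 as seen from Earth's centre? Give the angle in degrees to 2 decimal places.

16.36°

Δφ = 15.5044°,  Δλ = -5.8211°
a = sin²(Δφ/2) + cos φ₁ cos φ₂ sin²(Δλ/2) = 0.020245
c = 2·arcsin(√a) = 0.285535 rad = 16.3600°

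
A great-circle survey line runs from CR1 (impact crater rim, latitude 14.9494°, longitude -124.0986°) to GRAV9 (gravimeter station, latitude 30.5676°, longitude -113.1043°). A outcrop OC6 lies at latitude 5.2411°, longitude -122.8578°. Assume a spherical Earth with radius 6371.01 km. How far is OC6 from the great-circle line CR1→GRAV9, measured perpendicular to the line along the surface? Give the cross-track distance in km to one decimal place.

672.1 km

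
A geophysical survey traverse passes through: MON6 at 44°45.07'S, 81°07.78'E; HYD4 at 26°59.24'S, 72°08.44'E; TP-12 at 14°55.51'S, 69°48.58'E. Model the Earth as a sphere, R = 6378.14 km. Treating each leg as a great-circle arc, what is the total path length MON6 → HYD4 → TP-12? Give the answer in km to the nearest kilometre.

3498 km

MON6: φ = -44.75117°, λ = +81.12967°
HYD4: φ = -26.98733°, λ = +72.14067°
TP-12: φ = -14.92517°, λ = +69.80967°
MON6→HYD4: c = 0.334575 rad, d = 2133.97 km
HYD4→TP-12: c = 0.213907 rad, d = 1364.33 km
Total = 2133.97 + 1364.33 = 3498.30 km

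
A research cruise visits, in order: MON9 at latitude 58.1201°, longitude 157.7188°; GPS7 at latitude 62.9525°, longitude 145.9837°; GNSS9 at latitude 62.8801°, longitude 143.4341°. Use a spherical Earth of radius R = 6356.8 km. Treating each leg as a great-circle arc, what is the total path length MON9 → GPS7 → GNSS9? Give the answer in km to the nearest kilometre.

962 km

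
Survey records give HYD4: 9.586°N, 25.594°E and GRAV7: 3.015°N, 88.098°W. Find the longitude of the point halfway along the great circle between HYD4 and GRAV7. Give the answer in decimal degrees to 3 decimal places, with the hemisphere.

31.808°W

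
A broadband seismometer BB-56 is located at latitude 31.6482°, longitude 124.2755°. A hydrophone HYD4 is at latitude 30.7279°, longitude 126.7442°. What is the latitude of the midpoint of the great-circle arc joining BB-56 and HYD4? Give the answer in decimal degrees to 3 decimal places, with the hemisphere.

Bx = cos φ₂ cos Δλ = 0.858806,  By = cos φ₂ sin Δλ = 0.037026
φₘ = atan2(sin φ₁ + sin φ₂, √((cos φ₁ + Bx)² + By²)) = 31.19394°
λₘ = λ₁ + atan2(By, cos φ₁ + Bx) = 125.51585°

31.194°N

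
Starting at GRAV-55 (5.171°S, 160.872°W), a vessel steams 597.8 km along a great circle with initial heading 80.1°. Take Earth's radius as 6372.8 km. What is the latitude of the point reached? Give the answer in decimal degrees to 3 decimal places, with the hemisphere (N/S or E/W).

4.226°S

δ = d/R = 597.8/6372.8 = 0.093805 rad
φ₂ = arcsin(sin φ₁ cos δ + cos φ₁ sin δ cos θ)
   = arcsin(-0.09013·0.99560 + 0.99593·0.09367·0.17193) = -4.22617°
λ₂ = λ₁ + atan2(sin θ sin δ cos φ₁, cos δ − sin φ₁ sin φ₂) = -155.56316°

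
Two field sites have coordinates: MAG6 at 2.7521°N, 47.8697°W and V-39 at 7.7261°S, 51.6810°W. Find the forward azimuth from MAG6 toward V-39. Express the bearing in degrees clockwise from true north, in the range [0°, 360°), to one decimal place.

199.9°

Δλ = -3.8113°
y = sin Δλ · cos φ₂ = -0.065867
x = cos φ₁ sin φ₂ − sin φ₁ cos φ₂ cos Δλ = -0.181756
θ = atan2(y, x) = -160.0798° → 199.9202° (mod 360°)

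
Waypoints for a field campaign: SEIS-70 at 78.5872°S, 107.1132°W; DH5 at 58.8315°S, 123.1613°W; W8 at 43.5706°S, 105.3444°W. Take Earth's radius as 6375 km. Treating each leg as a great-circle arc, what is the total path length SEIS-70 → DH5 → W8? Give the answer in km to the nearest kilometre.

SEIS-70→DH5: c = 0.356422 rad, d = 2272.19 km
DH5→W8: c = 0.327801 rad, d = 2089.73 km
Total = 2272.19 + 2089.73 = 4361.92 km

4362 km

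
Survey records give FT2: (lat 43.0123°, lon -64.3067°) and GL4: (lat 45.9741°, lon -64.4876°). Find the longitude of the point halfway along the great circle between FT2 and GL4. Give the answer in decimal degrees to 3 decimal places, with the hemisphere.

64.395°W

Bx = cos φ₂ cos Δλ = 0.694980,  By = cos φ₂ sin Δλ = -0.002194
φₘ = atan2(sin φ₁ + sin φ₂, √((cos φ₁ + Bx)² + By²)) = 44.49324°
λₘ = λ₁ + atan2(By, cos φ₁ + Bx) = -64.39485°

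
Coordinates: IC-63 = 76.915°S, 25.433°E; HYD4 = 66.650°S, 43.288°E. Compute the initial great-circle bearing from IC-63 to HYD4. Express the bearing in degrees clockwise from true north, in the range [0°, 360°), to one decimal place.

Δλ = 17.8550°
y = sin Δλ · cos φ₂ = 0.121524
x = cos φ₁ sin φ₂ − sin φ₁ cos φ₂ cos Δλ = 0.159607
θ = atan2(y, x) = 37.2854° → 37.2854° (mod 360°)

37.3°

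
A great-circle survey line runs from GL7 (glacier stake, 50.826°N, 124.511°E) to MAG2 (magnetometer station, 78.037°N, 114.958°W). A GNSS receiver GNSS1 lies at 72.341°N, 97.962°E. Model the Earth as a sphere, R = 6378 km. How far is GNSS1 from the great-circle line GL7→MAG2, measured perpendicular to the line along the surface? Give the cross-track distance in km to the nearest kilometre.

δ₁₃ = central angle GL7→GNSS1 = 0.427233 rad  (haversine)
θ₁₃ = bearing GL7→GNSS1 = 340.900°,  θ₁₂ = bearing GL7→MAG2 = 14.317°
dₓₜ = R·arcsin(sin δ₁₃ · sin(θ₁₃ − θ₁₂)) = 6378·arcsin(0.41435·sin(326.583°)) = -1468.383 km
|dₓₜ| = 1468.383 km

1468 km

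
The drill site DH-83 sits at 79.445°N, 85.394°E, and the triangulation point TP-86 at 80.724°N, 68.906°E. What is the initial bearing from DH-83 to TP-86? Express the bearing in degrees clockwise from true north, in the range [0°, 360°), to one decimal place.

302.2°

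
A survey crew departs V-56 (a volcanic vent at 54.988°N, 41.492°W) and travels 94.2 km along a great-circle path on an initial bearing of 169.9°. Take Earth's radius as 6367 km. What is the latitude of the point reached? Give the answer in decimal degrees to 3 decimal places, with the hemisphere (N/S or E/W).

δ = d/R = 94.2/6367 = 0.014795 rad
φ₂ = arcsin(sin φ₁ cos δ + cos φ₁ sin δ cos θ)
   = arcsin(0.81903·0.99989 + 0.57375·0.01479·-0.98450) = 54.15317°
λ₂ = λ₁ + atan2(sin θ sin δ cos φ₁, cos δ − sin φ₁ sin φ₂) = -41.23816°

54.153°N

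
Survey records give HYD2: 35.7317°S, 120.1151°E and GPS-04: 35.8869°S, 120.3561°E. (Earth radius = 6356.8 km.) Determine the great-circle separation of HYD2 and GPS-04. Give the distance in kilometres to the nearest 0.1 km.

27.7 km

Δφ = -0.1552°,  Δλ = 0.2410°
a = sin²(Δφ/2) + cos φ₁ cos φ₂ sin²(Δλ/2) = 0.000005
c = 2·arcsin(√a) = 0.004356 rad = 0.2496°
d = R·c = 6356.8 × 0.004356 = 27.7 km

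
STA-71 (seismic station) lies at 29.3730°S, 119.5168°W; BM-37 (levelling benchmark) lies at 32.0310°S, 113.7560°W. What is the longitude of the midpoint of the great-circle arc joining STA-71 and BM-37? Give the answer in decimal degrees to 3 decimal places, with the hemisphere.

Bx = cos φ₂ cos Δλ = 0.843480,  By = cos φ₂ sin Δλ = 0.085095
φₘ = atan2(sin φ₁ + sin φ₂, √((cos φ₁ + Bx)² + By²)) = -30.73380°
λₘ = λ₁ + atan2(By, cos φ₁ + Bx) = -116.67611°

116.676°W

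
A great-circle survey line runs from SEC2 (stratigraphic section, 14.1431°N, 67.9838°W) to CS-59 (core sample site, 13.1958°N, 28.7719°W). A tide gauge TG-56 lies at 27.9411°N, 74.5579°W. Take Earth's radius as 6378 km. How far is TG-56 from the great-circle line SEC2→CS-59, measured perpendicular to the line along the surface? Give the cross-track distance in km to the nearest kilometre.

1582 km

δ₁₃ = central angle SEC2→TG-56 = 0.263402 rad  (haversine)
θ₁₃ = bearing SEC2→TG-56 = 337.141°,  θ₁₂ = bearing SEC2→CS-59 = 86.556°
dₓₜ = R·arcsin(sin δ₁₃ · sin(θ₁₃ − θ₁₂)) = 6378·arcsin(0.26037·sin(250.585°)) = -1582.371 km
|dₓₜ| = 1582.371 km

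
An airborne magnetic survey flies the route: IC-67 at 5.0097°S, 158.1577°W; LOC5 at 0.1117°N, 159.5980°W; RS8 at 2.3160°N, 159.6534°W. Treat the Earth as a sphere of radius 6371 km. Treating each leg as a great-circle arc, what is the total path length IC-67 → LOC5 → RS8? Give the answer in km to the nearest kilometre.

IC-67→LOC5: c = 0.092844 rad, d = 591.51 km
LOC5→RS8: c = 0.038484 rad, d = 245.18 km
Total = 591.51 + 245.18 = 836.70 km

837 km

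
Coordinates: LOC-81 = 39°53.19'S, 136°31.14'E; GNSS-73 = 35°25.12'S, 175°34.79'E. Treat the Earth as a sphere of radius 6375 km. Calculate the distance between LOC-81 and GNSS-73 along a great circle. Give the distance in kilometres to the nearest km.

3449 km

LOC-81: φ = -39.88650°, λ = +136.51900°
GNSS-73: φ = -35.41867°, λ = +175.57983°
Δφ = 4.4678°,  Δλ = 39.0608°
a = sin²(Δφ/2) + cos φ₁ cos φ₂ sin²(Δλ/2) = 0.071406
c = 2·arcsin(√a) = 0.541010 rad = 30.9976°
d = R·c = 6375 × 0.541010 = 3448.9 km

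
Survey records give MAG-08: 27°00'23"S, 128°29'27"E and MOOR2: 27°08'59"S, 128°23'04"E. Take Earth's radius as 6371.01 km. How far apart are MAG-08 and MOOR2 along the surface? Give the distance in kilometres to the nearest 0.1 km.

MAG-08: φ = -27.00639°, λ = +128.49083°
MOOR2: φ = -27.14972°, λ = +128.38444°
Δφ = -0.1433°,  Δλ = -0.1064°
a = sin²(Δφ/2) + cos φ₁ cos φ₂ sin²(Δλ/2) = 0.000002
c = 2·arcsin(√a) = 0.002999 rad = 0.1718°
d = R·c = 6371.01 × 0.002999 = 19.1 km

19.1 km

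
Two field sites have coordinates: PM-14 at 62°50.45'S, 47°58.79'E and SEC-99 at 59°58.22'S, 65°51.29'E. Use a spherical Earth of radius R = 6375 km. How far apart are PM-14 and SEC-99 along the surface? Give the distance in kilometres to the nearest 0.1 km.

1000.2 km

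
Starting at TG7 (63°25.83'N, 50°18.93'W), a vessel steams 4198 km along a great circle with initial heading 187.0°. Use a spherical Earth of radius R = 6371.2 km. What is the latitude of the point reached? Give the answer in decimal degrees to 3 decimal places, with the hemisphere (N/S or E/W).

TG7: φ = +63.43050°, λ = -50.31550°
δ = d/R = 4198/6371.2 = 0.658903 rad
φ₂ = arcsin(sin φ₁ cos δ + cos φ₁ sin δ cos θ)
   = arcsin(0.89439·0.79066 + 0.44728·0.61225·-0.99255) = 25.80800°
λ₂ = λ₁ + atan2(sin θ sin δ cos φ₁, cos δ − sin φ₁ sin φ₂) = -55.06970°

25.808°N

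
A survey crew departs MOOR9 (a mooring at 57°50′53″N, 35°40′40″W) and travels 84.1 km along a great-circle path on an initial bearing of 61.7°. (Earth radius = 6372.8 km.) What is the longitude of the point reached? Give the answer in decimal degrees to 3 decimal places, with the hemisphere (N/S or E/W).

MOOR9: φ = +57.84806°, λ = -35.67778°
δ = d/R = 84.1/6372.8 = 0.013197 rad
φ₂ = arcsin(sin φ₁ cos δ + cos φ₁ sin δ cos θ)
   = arcsin(0.84664·0.99991 + 0.53217·0.01320·0.47409) = 58.20030°
λ₂ = λ₁ + atan2(sin θ sin δ cos φ₁, cos δ − sin φ₁ sin φ₂) = -34.41433°

34.414°W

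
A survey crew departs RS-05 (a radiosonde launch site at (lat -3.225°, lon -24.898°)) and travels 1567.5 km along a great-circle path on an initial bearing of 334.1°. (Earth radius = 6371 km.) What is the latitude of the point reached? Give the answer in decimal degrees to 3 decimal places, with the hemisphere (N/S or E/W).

9.450°N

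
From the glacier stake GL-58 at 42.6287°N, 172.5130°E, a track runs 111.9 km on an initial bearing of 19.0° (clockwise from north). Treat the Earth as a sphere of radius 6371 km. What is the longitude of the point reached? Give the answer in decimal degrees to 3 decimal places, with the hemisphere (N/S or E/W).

172.965°E

δ = d/R = 111.9/6371 = 0.017564 rad
φ₂ = arcsin(sin φ₁ cos δ + cos φ₁ sin δ cos θ)
   = arcsin(0.67724·0.99985 + 0.73576·0.01756·0.94552) = 43.57933°
λ₂ = λ₁ + atan2(sin θ sin δ cos φ₁, cos δ − sin φ₁ sin φ₂) = 172.96525°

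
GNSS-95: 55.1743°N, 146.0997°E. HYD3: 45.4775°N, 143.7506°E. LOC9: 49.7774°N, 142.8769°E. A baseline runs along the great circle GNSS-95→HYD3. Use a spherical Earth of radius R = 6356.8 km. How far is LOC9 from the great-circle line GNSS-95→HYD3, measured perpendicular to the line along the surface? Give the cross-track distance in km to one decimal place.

127.5 km

δ₁₃ = central angle GNSS-95→LOC9 = 0.100204 rad  (haversine)
θ₁₃ = bearing GNSS-95→LOC9 = 201.279°,  θ₁₂ = bearing GNSS-95→HYD3 = 189.711°
dₓₜ = R·arcsin(sin δ₁₃ · sin(θ₁₃ − θ₁₂)) = 6356.8·arcsin(0.10004·sin(11.568°)) = 127.530 km
|dₓₜ| = 127.530 km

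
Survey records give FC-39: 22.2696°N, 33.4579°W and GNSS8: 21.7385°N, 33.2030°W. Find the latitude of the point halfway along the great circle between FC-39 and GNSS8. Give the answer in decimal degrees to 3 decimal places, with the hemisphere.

22.004°N

Bx = cos φ₂ cos Δλ = 0.928875,  By = cos φ₂ sin Δλ = 0.004132
φₘ = atan2(sin φ₁ + sin φ₂, √((cos φ₁ + Bx)² + By²)) = 22.00410°
λₘ = λ₁ + atan2(By, cos φ₁ + Bx) = -33.33021°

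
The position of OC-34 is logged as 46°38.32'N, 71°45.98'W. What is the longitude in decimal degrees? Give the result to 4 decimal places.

71.7663°W

71° + 45.98′/60 = 71 + 0.76633 = 71.7663°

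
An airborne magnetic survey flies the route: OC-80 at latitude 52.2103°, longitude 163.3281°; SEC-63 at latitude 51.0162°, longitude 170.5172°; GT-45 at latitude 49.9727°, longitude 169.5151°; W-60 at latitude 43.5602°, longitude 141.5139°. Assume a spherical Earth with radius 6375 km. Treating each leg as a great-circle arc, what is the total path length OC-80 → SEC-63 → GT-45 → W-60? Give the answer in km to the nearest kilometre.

2885 km

OC-80→SEC-63: c = 0.080616 rad, d = 513.93 km
SEC-63→GT-45: c = 0.021342 rad, d = 136.05 km
GT-45→W-60: c = 0.350546 rad, d = 2234.73 km
Total = 513.93 + 136.05 + 2234.73 = 2884.71 km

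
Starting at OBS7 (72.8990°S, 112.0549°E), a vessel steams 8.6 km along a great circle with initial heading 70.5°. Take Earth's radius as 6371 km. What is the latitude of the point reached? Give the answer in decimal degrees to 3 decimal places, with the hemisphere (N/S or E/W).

72.873°S

δ = d/R = 8.6/6371 = 0.001350 rad
φ₂ = arcsin(sin φ₁ cos δ + cos φ₁ sin δ cos θ)
   = arcsin(-0.95579·1.00000 + 0.29406·0.00135·0.33381) = -72.87303°
λ₂ = λ₁ + atan2(sin θ sin δ cos φ₁, cos δ − sin φ₁ sin φ₂) = 112.30247°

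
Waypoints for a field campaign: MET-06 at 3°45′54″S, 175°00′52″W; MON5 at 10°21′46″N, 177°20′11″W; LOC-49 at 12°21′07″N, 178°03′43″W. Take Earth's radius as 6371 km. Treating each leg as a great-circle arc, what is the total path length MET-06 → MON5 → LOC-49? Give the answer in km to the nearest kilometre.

1827 km

MET-06: φ = -3.76500°, λ = -175.01444°
MON5: φ = +10.36278°, λ = -177.33639°
LOC-49: φ = +12.35194°, λ = -178.06194°
MET-06→MON5: c = 0.249857 rad, d = 1591.84 km
MON5→LOC-49: c = 0.036870 rad, d = 234.90 km
Total = 1591.84 + 234.90 = 1826.74 km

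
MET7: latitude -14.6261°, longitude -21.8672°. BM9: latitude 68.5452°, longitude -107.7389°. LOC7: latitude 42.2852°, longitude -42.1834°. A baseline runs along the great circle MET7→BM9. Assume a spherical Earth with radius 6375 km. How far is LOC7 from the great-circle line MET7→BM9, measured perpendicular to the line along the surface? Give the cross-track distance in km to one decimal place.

446.3 km

δ₁₃ = central angle MET7→LOC7 = 1.045574 rad  (haversine)
θ₁₃ = bearing MET7→LOC7 = 342.730°,  θ₁₂ = bearing MET7→BM9 = 338.093°
dₓₜ = R·arcsin(sin δ₁₃ · sin(θ₁₃ − θ₁₂)) = 6375·arcsin(0.86521·sin(4.637°)) = 446.259 km
|dₓₜ| = 446.259 km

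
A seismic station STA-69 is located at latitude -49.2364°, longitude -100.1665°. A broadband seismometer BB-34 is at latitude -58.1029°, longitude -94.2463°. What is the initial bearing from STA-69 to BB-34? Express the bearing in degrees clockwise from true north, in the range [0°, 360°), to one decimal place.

Δλ = 5.9202°
y = sin Δλ · cos φ₂ = 0.054500
x = cos φ₁ sin φ₂ − sin φ₁ cos φ₂ cos Δλ = -0.156267
θ = atan2(y, x) = 160.7731° → 160.7731° (mod 360°)

160.8°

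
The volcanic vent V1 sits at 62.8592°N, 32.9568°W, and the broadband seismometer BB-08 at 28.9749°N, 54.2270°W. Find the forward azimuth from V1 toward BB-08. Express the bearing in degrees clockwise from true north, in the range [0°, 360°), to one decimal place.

Δλ = -21.2702°
y = sin Δλ · cos φ₂ = -0.317360
x = cos φ₁ sin φ₂ − sin φ₁ cos φ₂ cos Δλ = -0.504486
θ = atan2(y, x) = -147.8270° → 212.1730° (mod 360°)

212.2°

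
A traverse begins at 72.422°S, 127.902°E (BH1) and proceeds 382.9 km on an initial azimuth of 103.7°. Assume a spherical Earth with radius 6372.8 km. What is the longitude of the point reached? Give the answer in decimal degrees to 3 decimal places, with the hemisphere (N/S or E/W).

139.357°E

δ = d/R = 382.9/6372.8 = 0.060083 rad
φ₂ = arcsin(sin φ₁ cos δ + cos φ₁ sin δ cos θ)
   = arcsin(-0.95331·0.99820 + 0.30200·0.06005·-0.23684) = -72.91724°
λ₂ = λ₁ + atan2(sin θ sin δ cos φ₁, cos δ − sin φ₁ sin φ₂) = 139.35703°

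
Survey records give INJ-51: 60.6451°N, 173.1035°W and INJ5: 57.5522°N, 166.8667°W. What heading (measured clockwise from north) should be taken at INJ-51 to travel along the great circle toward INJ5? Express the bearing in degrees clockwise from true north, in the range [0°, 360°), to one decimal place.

131.3°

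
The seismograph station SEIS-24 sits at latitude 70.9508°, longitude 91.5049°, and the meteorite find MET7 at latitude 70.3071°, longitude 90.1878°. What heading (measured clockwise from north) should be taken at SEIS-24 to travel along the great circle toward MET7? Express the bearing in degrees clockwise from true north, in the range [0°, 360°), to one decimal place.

Δλ = -1.3171°
y = sin Δλ · cos φ₂ = -0.007746
x = cos φ₁ sin φ₂ − sin φ₁ cos φ₂ cos Δλ = -0.011150
θ = atan2(y, x) = -145.2137° → 214.7863° (mod 360°)

214.8°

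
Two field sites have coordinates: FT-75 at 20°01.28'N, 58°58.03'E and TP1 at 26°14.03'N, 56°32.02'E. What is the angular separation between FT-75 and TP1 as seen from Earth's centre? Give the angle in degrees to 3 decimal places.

FT-75: φ = +20.02133°, λ = +58.96717°
TP1: φ = +26.23383°, λ = +56.53367°
Δφ = 6.2125°,  Δλ = -2.4335°
a = sin²(Δφ/2) + cos φ₁ cos φ₂ sin²(Δλ/2) = 0.003316
c = 2·arcsin(√a) = 0.115239 rad = 6.6027°

6.603°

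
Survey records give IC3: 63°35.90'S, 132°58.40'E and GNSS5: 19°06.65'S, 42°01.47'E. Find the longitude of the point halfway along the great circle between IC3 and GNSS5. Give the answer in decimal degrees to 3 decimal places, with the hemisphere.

67.396°E

IC3: φ = -63.59833°, λ = +132.97333°
GNSS5: φ = -19.11083°, λ = +42.02450°
Bx = cos φ₂ cos Δλ = -0.015647,  By = cos φ₂ sin Δλ = -0.944757
φₘ = atan2(sin φ₁ + sin φ₂, √((cos φ₁ + Bx)² + By²)) = -49.69066°
λₘ = λ₁ + atan2(By, cos φ₁ + Bx) = 67.39613°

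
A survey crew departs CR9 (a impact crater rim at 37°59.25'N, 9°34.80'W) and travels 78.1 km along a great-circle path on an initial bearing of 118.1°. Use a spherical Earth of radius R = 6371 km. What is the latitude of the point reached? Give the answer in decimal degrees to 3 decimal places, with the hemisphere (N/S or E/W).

37.654°N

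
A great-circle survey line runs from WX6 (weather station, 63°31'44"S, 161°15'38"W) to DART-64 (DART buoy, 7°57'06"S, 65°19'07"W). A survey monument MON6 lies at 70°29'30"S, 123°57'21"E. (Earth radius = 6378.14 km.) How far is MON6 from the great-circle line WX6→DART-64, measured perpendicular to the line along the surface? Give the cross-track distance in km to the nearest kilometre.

2536 km

WX6: φ = -63.52889°, λ = -161.26056°
DART-64: φ = -7.95167°, λ = -65.31861°
MON6: φ = -70.49167°, λ = +123.95583°
δ₁₃ = central angle WX6→MON6 = 0.488922 rad  (haversine)
θ₁₃ = bearing WX6→MON6 = 223.321°,  θ₁₂ = bearing WX6→DART-64 = 98.854°
dₓₜ = R·arcsin(sin δ₁₃ · sin(θ₁₃ − θ₁₂)) = 6378.14·arcsin(0.46967·sin(124.467°)) = 2536.056 km
|dₓₜ| = 2536.056 km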